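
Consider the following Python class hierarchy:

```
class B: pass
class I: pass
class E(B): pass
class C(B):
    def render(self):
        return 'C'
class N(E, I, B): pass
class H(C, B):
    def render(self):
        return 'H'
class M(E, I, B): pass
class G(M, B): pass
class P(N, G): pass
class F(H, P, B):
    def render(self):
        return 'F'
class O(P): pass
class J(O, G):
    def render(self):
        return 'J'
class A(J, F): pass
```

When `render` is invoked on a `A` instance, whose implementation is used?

L[A] = A + merge(L[J], L[F], [J F])
  take J:  [J O P N G M E I B object] + [F H C P N G M E I B object] + [J F]
  take O:  [O P N G M E I B object] + [F H C P N G M E I B object] + [F]
  take F:  [P N G M E I B object] + [F H C P N G M E I B object] + [F]
  take H:  [P N G M E I B object] + [H C P N G M E I B object]
  take C:  [P N G M E I B object] + [C P N G M E I B object]
  take P:  [P N G M E I B object] + [P N G M E I B object]
  take N:  [N G M E I B object] + [N G M E I B object]
  take G:  [G M E I B object] + [G M E I B object]
  take M:  [M E I B object] + [M E I B object]
  take E:  [E I B object] + [E I B object]
  take I:  [I B object] + [I B object]
  take B:  [B object] + [B object]
  take object:  [object] + [object]
MRO: A J O F H C P N G M E I B object
render is defined in: C, F, H, J. First along the MRO is J.

J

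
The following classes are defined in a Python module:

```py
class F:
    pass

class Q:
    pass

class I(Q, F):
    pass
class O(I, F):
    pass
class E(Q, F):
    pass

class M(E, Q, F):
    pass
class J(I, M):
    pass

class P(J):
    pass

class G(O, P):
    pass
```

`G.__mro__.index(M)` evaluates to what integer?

5

L[G] = G + merge(L[O], L[P], [O P])
  take O:  [O I Q F object] + [P J I M E Q F object] + [O P]
  take P:  [I Q F object] + [P J I M E Q F object] + [P]
  take J:  [I Q F object] + [J I M E Q F object]
  take I:  [I Q F object] + [I M E Q F object]
  take M:  [Q F object] + [M E Q F object]
  take E:  [Q F object] + [E Q F object]
  take Q:  [Q F object] + [Q F object]
  take F:  [F object] + [F object]
  take object:  [object] + [object]
MRO: G O P J I M E Q F object
M sits at index 5.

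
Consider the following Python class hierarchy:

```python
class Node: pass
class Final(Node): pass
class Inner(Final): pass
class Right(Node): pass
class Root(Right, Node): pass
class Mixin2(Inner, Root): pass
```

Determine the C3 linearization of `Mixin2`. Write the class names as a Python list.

L[Mixin2] = Mixin2 + merge(L[Inner], L[Root], [Inner Root])
  take Inner:  [Inner Final Node object] + [Root Right Node object] + [Inner Root]
  take Final:  [Final Node object] + [Root Right Node object] + [Root]
  take Root:  [Node object] + [Root Right Node object] + [Root]
  take Right:  [Node object] + [Right Node object]
  take Node:  [Node object] + [Node object]
  take object:  [object] + [object]

[Mixin2, Inner, Final, Root, Right, Node, object]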